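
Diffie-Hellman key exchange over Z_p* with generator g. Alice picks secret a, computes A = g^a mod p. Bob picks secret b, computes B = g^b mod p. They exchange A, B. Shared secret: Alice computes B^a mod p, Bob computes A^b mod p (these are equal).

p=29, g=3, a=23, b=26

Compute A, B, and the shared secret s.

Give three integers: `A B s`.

Answer: 8 13 5

Derivation:
A = 3^23 mod 29  (bits of 23 = 10111)
  bit 0 = 1: r = r^2 * 3 mod 29 = 1^2 * 3 = 1*3 = 3
  bit 1 = 0: r = r^2 mod 29 = 3^2 = 9
  bit 2 = 1: r = r^2 * 3 mod 29 = 9^2 * 3 = 23*3 = 11
  bit 3 = 1: r = r^2 * 3 mod 29 = 11^2 * 3 = 5*3 = 15
  bit 4 = 1: r = r^2 * 3 mod 29 = 15^2 * 3 = 22*3 = 8
  -> A = 8
B = 3^26 mod 29  (bits of 26 = 11010)
  bit 0 = 1: r = r^2 * 3 mod 29 = 1^2 * 3 = 1*3 = 3
  bit 1 = 1: r = r^2 * 3 mod 29 = 3^2 * 3 = 9*3 = 27
  bit 2 = 0: r = r^2 mod 29 = 27^2 = 4
  bit 3 = 1: r = r^2 * 3 mod 29 = 4^2 * 3 = 16*3 = 19
  bit 4 = 0: r = r^2 mod 29 = 19^2 = 13
  -> B = 13
s = B^a = 13^23 mod 29  (bits of 23 = 10111)
  bit 0 = 1: r = r^2 * 13 mod 29 = 1^2 * 13 = 1*13 = 13
  bit 1 = 0: r = r^2 mod 29 = 13^2 = 24
  bit 2 = 1: r = r^2 * 13 mod 29 = 24^2 * 13 = 25*13 = 6
  bit 3 = 1: r = r^2 * 13 mod 29 = 6^2 * 13 = 7*13 = 4
  bit 4 = 1: r = r^2 * 13 mod 29 = 4^2 * 13 = 16*13 = 5
  -> s = B^a = 5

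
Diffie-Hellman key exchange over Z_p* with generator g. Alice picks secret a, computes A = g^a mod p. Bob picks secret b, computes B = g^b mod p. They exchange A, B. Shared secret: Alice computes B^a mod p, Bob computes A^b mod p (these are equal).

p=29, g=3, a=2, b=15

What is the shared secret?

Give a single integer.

A = 3^2 mod 29  (bits of 2 = 10)
  bit 0 = 1: r = r^2 * 3 mod 29 = 1^2 * 3 = 1*3 = 3
  bit 1 = 0: r = r^2 mod 29 = 3^2 = 9
  -> A = 9
B = 3^15 mod 29  (bits of 15 = 1111)
  bit 0 = 1: r = r^2 * 3 mod 29 = 1^2 * 3 = 1*3 = 3
  bit 1 = 1: r = r^2 * 3 mod 29 = 3^2 * 3 = 9*3 = 27
  bit 2 = 1: r = r^2 * 3 mod 29 = 27^2 * 3 = 4*3 = 12
  bit 3 = 1: r = r^2 * 3 mod 29 = 12^2 * 3 = 28*3 = 26
  -> B = 26
s = B^a = 26^2 mod 29  (bits of 2 = 10)
  bit 0 = 1: r = r^2 * 26 mod 29 = 1^2 * 26 = 1*26 = 26
  bit 1 = 0: r = r^2 mod 29 = 26^2 = 9
  -> s = B^a = 9

Answer: 9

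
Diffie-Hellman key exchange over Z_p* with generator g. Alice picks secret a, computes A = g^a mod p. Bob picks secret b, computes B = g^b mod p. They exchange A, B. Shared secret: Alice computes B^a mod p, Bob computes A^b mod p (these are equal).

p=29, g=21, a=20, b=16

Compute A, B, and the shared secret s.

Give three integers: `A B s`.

Answer: 16 23 24

Derivation:
A = 21^20 mod 29  (bits of 20 = 10100)
  bit 0 = 1: r = r^2 * 21 mod 29 = 1^2 * 21 = 1*21 = 21
  bit 1 = 0: r = r^2 mod 29 = 21^2 = 6
  bit 2 = 1: r = r^2 * 21 mod 29 = 6^2 * 21 = 7*21 = 2
  bit 3 = 0: r = r^2 mod 29 = 2^2 = 4
  bit 4 = 0: r = r^2 mod 29 = 4^2 = 16
  -> A = 16
B = 21^16 mod 29  (bits of 16 = 10000)
  bit 0 = 1: r = r^2 * 21 mod 29 = 1^2 * 21 = 1*21 = 21
  bit 1 = 0: r = r^2 mod 29 = 21^2 = 6
  bit 2 = 0: r = r^2 mod 29 = 6^2 = 7
  bit 3 = 0: r = r^2 mod 29 = 7^2 = 20
  bit 4 = 0: r = r^2 mod 29 = 20^2 = 23
  -> B = 23
s = B^a = 23^20 mod 29  (bits of 20 = 10100)
  bit 0 = 1: r = r^2 * 23 mod 29 = 1^2 * 23 = 1*23 = 23
  bit 1 = 0: r = r^2 mod 29 = 23^2 = 7
  bit 2 = 1: r = r^2 * 23 mod 29 = 7^2 * 23 = 20*23 = 25
  bit 3 = 0: r = r^2 mod 29 = 25^2 = 16
  bit 4 = 0: r = r^2 mod 29 = 16^2 = 24
  -> s = B^a = 24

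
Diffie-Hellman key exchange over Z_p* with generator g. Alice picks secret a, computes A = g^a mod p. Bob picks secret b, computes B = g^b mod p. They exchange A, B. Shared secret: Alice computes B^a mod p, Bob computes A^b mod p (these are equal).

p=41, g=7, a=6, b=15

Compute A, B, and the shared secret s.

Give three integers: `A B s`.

Answer: 20 14 9

Derivation:
A = 7^6 mod 41  (bits of 6 = 110)
  bit 0 = 1: r = r^2 * 7 mod 41 = 1^2 * 7 = 1*7 = 7
  bit 1 = 1: r = r^2 * 7 mod 41 = 7^2 * 7 = 8*7 = 15
  bit 2 = 0: r = r^2 mod 41 = 15^2 = 20
  -> A = 20
B = 7^15 mod 41  (bits of 15 = 1111)
  bit 0 = 1: r = r^2 * 7 mod 41 = 1^2 * 7 = 1*7 = 7
  bit 1 = 1: r = r^2 * 7 mod 41 = 7^2 * 7 = 8*7 = 15
  bit 2 = 1: r = r^2 * 7 mod 41 = 15^2 * 7 = 20*7 = 17
  bit 3 = 1: r = r^2 * 7 mod 41 = 17^2 * 7 = 2*7 = 14
  -> B = 14
s = B^a = 14^6 mod 41  (bits of 6 = 110)
  bit 0 = 1: r = r^2 * 14 mod 41 = 1^2 * 14 = 1*14 = 14
  bit 1 = 1: r = r^2 * 14 mod 41 = 14^2 * 14 = 32*14 = 38
  bit 2 = 0: r = r^2 mod 41 = 38^2 = 9
  -> s = B^a = 9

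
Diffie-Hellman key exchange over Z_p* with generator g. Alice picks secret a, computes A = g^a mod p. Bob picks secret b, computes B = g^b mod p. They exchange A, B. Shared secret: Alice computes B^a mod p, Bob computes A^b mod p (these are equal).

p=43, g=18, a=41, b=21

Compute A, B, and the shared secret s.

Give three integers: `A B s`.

Answer: 12 42 42

Derivation:
A = 18^41 mod 43  (bits of 41 = 101001)
  bit 0 = 1: r = r^2 * 18 mod 43 = 1^2 * 18 = 1*18 = 18
  bit 1 = 0: r = r^2 mod 43 = 18^2 = 23
  bit 2 = 1: r = r^2 * 18 mod 43 = 23^2 * 18 = 13*18 = 19
  bit 3 = 0: r = r^2 mod 43 = 19^2 = 17
  bit 4 = 0: r = r^2 mod 43 = 17^2 = 31
  bit 5 = 1: r = r^2 * 18 mod 43 = 31^2 * 18 = 15*18 = 12
  -> A = 12
B = 18^21 mod 43  (bits of 21 = 10101)
  bit 0 = 1: r = r^2 * 18 mod 43 = 1^2 * 18 = 1*18 = 18
  bit 1 = 0: r = r^2 mod 43 = 18^2 = 23
  bit 2 = 1: r = r^2 * 18 mod 43 = 23^2 * 18 = 13*18 = 19
  bit 3 = 0: r = r^2 mod 43 = 19^2 = 17
  bit 4 = 1: r = r^2 * 18 mod 43 = 17^2 * 18 = 31*18 = 42
  -> B = 42
s = B^a = 42^41 mod 43  (bits of 41 = 101001)
  bit 0 = 1: r = r^2 * 42 mod 43 = 1^2 * 42 = 1*42 = 42
  bit 1 = 0: r = r^2 mod 43 = 42^2 = 1
  bit 2 = 1: r = r^2 * 42 mod 43 = 1^2 * 42 = 1*42 = 42
  bit 3 = 0: r = r^2 mod 43 = 42^2 = 1
  bit 4 = 0: r = r^2 mod 43 = 1^2 = 1
  bit 5 = 1: r = r^2 * 42 mod 43 = 1^2 * 42 = 1*42 = 42
  -> s = B^a = 42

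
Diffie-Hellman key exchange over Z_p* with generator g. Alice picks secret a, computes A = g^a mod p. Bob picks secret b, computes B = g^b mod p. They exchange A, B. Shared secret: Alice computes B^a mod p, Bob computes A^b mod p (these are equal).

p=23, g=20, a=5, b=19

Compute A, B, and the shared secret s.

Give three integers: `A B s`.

Answer: 10 17 21

Derivation:
A = 20^5 mod 23  (bits of 5 = 101)
  bit 0 = 1: r = r^2 * 20 mod 23 = 1^2 * 20 = 1*20 = 20
  bit 1 = 0: r = r^2 mod 23 = 20^2 = 9
  bit 2 = 1: r = r^2 * 20 mod 23 = 9^2 * 20 = 12*20 = 10
  -> A = 10
B = 20^19 mod 23  (bits of 19 = 10011)
  bit 0 = 1: r = r^2 * 20 mod 23 = 1^2 * 20 = 1*20 = 20
  bit 1 = 0: r = r^2 mod 23 = 20^2 = 9
  bit 2 = 0: r = r^2 mod 23 = 9^2 = 12
  bit 3 = 1: r = r^2 * 20 mod 23 = 12^2 * 20 = 6*20 = 5
  bit 4 = 1: r = r^2 * 20 mod 23 = 5^2 * 20 = 2*20 = 17
  -> B = 17
s = B^a = 17^5 mod 23  (bits of 5 = 101)
  bit 0 = 1: r = r^2 * 17 mod 23 = 1^2 * 17 = 1*17 = 17
  bit 1 = 0: r = r^2 mod 23 = 17^2 = 13
  bit 2 = 1: r = r^2 * 17 mod 23 = 13^2 * 17 = 8*17 = 21
  -> s = B^a = 21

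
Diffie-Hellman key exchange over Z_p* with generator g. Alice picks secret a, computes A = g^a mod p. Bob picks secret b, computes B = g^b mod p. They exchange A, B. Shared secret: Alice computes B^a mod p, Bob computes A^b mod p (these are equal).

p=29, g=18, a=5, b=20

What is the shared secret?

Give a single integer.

Answer: 24

Derivation:
A = 18^5 mod 29  (bits of 5 = 101)
  bit 0 = 1: r = r^2 * 18 mod 29 = 1^2 * 18 = 1*18 = 18
  bit 1 = 0: r = r^2 mod 29 = 18^2 = 5
  bit 2 = 1: r = r^2 * 18 mod 29 = 5^2 * 18 = 25*18 = 15
  -> A = 15
B = 18^20 mod 29  (bits of 20 = 10100)
  bit 0 = 1: r = r^2 * 18 mod 29 = 1^2 * 18 = 1*18 = 18
  bit 1 = 0: r = r^2 mod 29 = 18^2 = 5
  bit 2 = 1: r = r^2 * 18 mod 29 = 5^2 * 18 = 25*18 = 15
  bit 3 = 0: r = r^2 mod 29 = 15^2 = 22
  bit 4 = 0: r = r^2 mod 29 = 22^2 = 20
  -> B = 20
s = B^a = 20^5 mod 29  (bits of 5 = 101)
  bit 0 = 1: r = r^2 * 20 mod 29 = 1^2 * 20 = 1*20 = 20
  bit 1 = 0: r = r^2 mod 29 = 20^2 = 23
  bit 2 = 1: r = r^2 * 20 mod 29 = 23^2 * 20 = 7*20 = 24
  -> s = B^a = 24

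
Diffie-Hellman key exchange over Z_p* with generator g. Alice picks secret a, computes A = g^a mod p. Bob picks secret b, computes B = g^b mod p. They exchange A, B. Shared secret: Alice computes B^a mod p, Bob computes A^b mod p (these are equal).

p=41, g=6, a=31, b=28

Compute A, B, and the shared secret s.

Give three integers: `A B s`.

Answer: 13 31 31

Derivation:
A = 6^31 mod 41  (bits of 31 = 11111)
  bit 0 = 1: r = r^2 * 6 mod 41 = 1^2 * 6 = 1*6 = 6
  bit 1 = 1: r = r^2 * 6 mod 41 = 6^2 * 6 = 36*6 = 11
  bit 2 = 1: r = r^2 * 6 mod 41 = 11^2 * 6 = 39*6 = 29
  bit 3 = 1: r = r^2 * 6 mod 41 = 29^2 * 6 = 21*6 = 3
  bit 4 = 1: r = r^2 * 6 mod 41 = 3^2 * 6 = 9*6 = 13
  -> A = 13
B = 6^28 mod 41  (bits of 28 = 11100)
  bit 0 = 1: r = r^2 * 6 mod 41 = 1^2 * 6 = 1*6 = 6
  bit 1 = 1: r = r^2 * 6 mod 41 = 6^2 * 6 = 36*6 = 11
  bit 2 = 1: r = r^2 * 6 mod 41 = 11^2 * 6 = 39*6 = 29
  bit 3 = 0: r = r^2 mod 41 = 29^2 = 21
  bit 4 = 0: r = r^2 mod 41 = 21^2 = 31
  -> B = 31
s = B^a = 31^31 mod 41  (bits of 31 = 11111)
  bit 0 = 1: r = r^2 * 31 mod 41 = 1^2 * 31 = 1*31 = 31
  bit 1 = 1: r = r^2 * 31 mod 41 = 31^2 * 31 = 18*31 = 25
  bit 2 = 1: r = r^2 * 31 mod 41 = 25^2 * 31 = 10*31 = 23
  bit 3 = 1: r = r^2 * 31 mod 41 = 23^2 * 31 = 37*31 = 40
  bit 4 = 1: r = r^2 * 31 mod 41 = 40^2 * 31 = 1*31 = 31
  -> s = B^a = 31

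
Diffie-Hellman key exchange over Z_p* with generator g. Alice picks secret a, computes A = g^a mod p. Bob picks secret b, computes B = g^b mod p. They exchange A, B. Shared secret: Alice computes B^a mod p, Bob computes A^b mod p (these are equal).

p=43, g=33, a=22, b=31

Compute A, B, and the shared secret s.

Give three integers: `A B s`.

A = 33^22 mod 43  (bits of 22 = 10110)
  bit 0 = 1: r = r^2 * 33 mod 43 = 1^2 * 33 = 1*33 = 33
  bit 1 = 0: r = r^2 mod 43 = 33^2 = 14
  bit 2 = 1: r = r^2 * 33 mod 43 = 14^2 * 33 = 24*33 = 18
  bit 3 = 1: r = r^2 * 33 mod 43 = 18^2 * 33 = 23*33 = 28
  bit 4 = 0: r = r^2 mod 43 = 28^2 = 10
  -> A = 10
B = 33^31 mod 43  (bits of 31 = 11111)
  bit 0 = 1: r = r^2 * 33 mod 43 = 1^2 * 33 = 1*33 = 33
  bit 1 = 1: r = r^2 * 33 mod 43 = 33^2 * 33 = 14*33 = 32
  bit 2 = 1: r = r^2 * 33 mod 43 = 32^2 * 33 = 35*33 = 37
  bit 3 = 1: r = r^2 * 33 mod 43 = 37^2 * 33 = 36*33 = 27
  bit 4 = 1: r = r^2 * 33 mod 43 = 27^2 * 33 = 41*33 = 20
  -> B = 20
s = B^a = 20^22 mod 43  (bits of 22 = 10110)
  bit 0 = 1: r = r^2 * 20 mod 43 = 1^2 * 20 = 1*20 = 20
  bit 1 = 0: r = r^2 mod 43 = 20^2 = 13
  bit 2 = 1: r = r^2 * 20 mod 43 = 13^2 * 20 = 40*20 = 26
  bit 3 = 1: r = r^2 * 20 mod 43 = 26^2 * 20 = 31*20 = 18
  bit 4 = 0: r = r^2 mod 43 = 18^2 = 23
  -> s = B^a = 23

Answer: 10 20 23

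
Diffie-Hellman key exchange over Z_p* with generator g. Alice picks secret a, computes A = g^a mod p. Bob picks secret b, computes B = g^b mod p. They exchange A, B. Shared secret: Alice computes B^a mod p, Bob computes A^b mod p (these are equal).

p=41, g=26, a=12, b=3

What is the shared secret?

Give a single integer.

Answer: 4

Derivation:
A = 26^12 mod 41  (bits of 12 = 1100)
  bit 0 = 1: r = r^2 * 26 mod 41 = 1^2 * 26 = 1*26 = 26
  bit 1 = 1: r = r^2 * 26 mod 41 = 26^2 * 26 = 20*26 = 28
  bit 2 = 0: r = r^2 mod 41 = 28^2 = 5
  bit 3 = 0: r = r^2 mod 41 = 5^2 = 25
  -> A = 25
B = 26^3 mod 41  (bits of 3 = 11)
  bit 0 = 1: r = r^2 * 26 mod 41 = 1^2 * 26 = 1*26 = 26
  bit 1 = 1: r = r^2 * 26 mod 41 = 26^2 * 26 = 20*26 = 28
  -> B = 28
s = B^a = 28^12 mod 41  (bits of 12 = 1100)
  bit 0 = 1: r = r^2 * 28 mod 41 = 1^2 * 28 = 1*28 = 28
  bit 1 = 1: r = r^2 * 28 mod 41 = 28^2 * 28 = 5*28 = 17
  bit 2 = 0: r = r^2 mod 41 = 17^2 = 2
  bit 3 = 0: r = r^2 mod 41 = 2^2 = 4
  -> s = B^a = 4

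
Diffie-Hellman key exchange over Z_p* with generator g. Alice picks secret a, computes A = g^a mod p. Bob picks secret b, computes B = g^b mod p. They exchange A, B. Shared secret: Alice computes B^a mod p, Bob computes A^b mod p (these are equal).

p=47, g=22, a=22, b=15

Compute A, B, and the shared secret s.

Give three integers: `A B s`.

A = 22^22 mod 47  (bits of 22 = 10110)
  bit 0 = 1: r = r^2 * 22 mod 47 = 1^2 * 22 = 1*22 = 22
  bit 1 = 0: r = r^2 mod 47 = 22^2 = 14
  bit 2 = 1: r = r^2 * 22 mod 47 = 14^2 * 22 = 8*22 = 35
  bit 3 = 1: r = r^2 * 22 mod 47 = 35^2 * 22 = 3*22 = 19
  bit 4 = 0: r = r^2 mod 47 = 19^2 = 32
  -> A = 32
B = 22^15 mod 47  (bits of 15 = 1111)
  bit 0 = 1: r = r^2 * 22 mod 47 = 1^2 * 22 = 1*22 = 22
  bit 1 = 1: r = r^2 * 22 mod 47 = 22^2 * 22 = 14*22 = 26
  bit 2 = 1: r = r^2 * 22 mod 47 = 26^2 * 22 = 18*22 = 20
  bit 3 = 1: r = r^2 * 22 mod 47 = 20^2 * 22 = 24*22 = 11
  -> B = 11
s = B^a = 11^22 mod 47  (bits of 22 = 10110)
  bit 0 = 1: r = r^2 * 11 mod 47 = 1^2 * 11 = 1*11 = 11
  bit 1 = 0: r = r^2 mod 47 = 11^2 = 27
  bit 2 = 1: r = r^2 * 11 mod 47 = 27^2 * 11 = 24*11 = 29
  bit 3 = 1: r = r^2 * 11 mod 47 = 29^2 * 11 = 42*11 = 39
  bit 4 = 0: r = r^2 mod 47 = 39^2 = 17
  -> s = B^a = 17

Answer: 32 11 17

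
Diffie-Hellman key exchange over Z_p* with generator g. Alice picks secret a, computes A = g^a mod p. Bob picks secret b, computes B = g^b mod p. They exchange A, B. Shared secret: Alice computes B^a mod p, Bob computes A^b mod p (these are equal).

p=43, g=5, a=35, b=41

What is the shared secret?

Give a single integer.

Answer: 37

Derivation:
A = 5^35 mod 43  (bits of 35 = 100011)
  bit 0 = 1: r = r^2 * 5 mod 43 = 1^2 * 5 = 1*5 = 5
  bit 1 = 0: r = r^2 mod 43 = 5^2 = 25
  bit 2 = 0: r = r^2 mod 43 = 25^2 = 23
  bit 3 = 0: r = r^2 mod 43 = 23^2 = 13
  bit 4 = 1: r = r^2 * 5 mod 43 = 13^2 * 5 = 40*5 = 28
  bit 5 = 1: r = r^2 * 5 mod 43 = 28^2 * 5 = 10*5 = 7
  -> A = 7
B = 5^41 mod 43  (bits of 41 = 101001)
  bit 0 = 1: r = r^2 * 5 mod 43 = 1^2 * 5 = 1*5 = 5
  bit 1 = 0: r = r^2 mod 43 = 5^2 = 25
  bit 2 = 1: r = r^2 * 5 mod 43 = 25^2 * 5 = 23*5 = 29
  bit 3 = 0: r = r^2 mod 43 = 29^2 = 24
  bit 4 = 0: r = r^2 mod 43 = 24^2 = 17
  bit 5 = 1: r = r^2 * 5 mod 43 = 17^2 * 5 = 31*5 = 26
  -> B = 26
s = B^a = 26^35 mod 43  (bits of 35 = 100011)
  bit 0 = 1: r = r^2 * 26 mod 43 = 1^2 * 26 = 1*26 = 26
  bit 1 = 0: r = r^2 mod 43 = 26^2 = 31
  bit 2 = 0: r = r^2 mod 43 = 31^2 = 15
  bit 3 = 0: r = r^2 mod 43 = 15^2 = 10
  bit 4 = 1: r = r^2 * 26 mod 43 = 10^2 * 26 = 14*26 = 20
  bit 5 = 1: r = r^2 * 26 mod 43 = 20^2 * 26 = 13*26 = 37
  -> s = B^a = 37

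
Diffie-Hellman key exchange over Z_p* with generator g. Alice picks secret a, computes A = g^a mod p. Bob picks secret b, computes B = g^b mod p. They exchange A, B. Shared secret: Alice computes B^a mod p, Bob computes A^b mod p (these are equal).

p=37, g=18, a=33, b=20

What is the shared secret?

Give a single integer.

A = 18^33 mod 37  (bits of 33 = 100001)
  bit 0 = 1: r = r^2 * 18 mod 37 = 1^2 * 18 = 1*18 = 18
  bit 1 = 0: r = r^2 mod 37 = 18^2 = 28
  bit 2 = 0: r = r^2 mod 37 = 28^2 = 7
  bit 3 = 0: r = r^2 mod 37 = 7^2 = 12
  bit 4 = 0: r = r^2 mod 37 = 12^2 = 33
  bit 5 = 1: r = r^2 * 18 mod 37 = 33^2 * 18 = 16*18 = 29
  -> A = 29
B = 18^20 mod 37  (bits of 20 = 10100)
  bit 0 = 1: r = r^2 * 18 mod 37 = 1^2 * 18 = 1*18 = 18
  bit 1 = 0: r = r^2 mod 37 = 18^2 = 28
  bit 2 = 1: r = r^2 * 18 mod 37 = 28^2 * 18 = 7*18 = 15
  bit 3 = 0: r = r^2 mod 37 = 15^2 = 3
  bit 4 = 0: r = r^2 mod 37 = 3^2 = 9
  -> B = 9
s = B^a = 9^33 mod 37  (bits of 33 = 100001)
  bit 0 = 1: r = r^2 * 9 mod 37 = 1^2 * 9 = 1*9 = 9
  bit 1 = 0: r = r^2 mod 37 = 9^2 = 7
  bit 2 = 0: r = r^2 mod 37 = 7^2 = 12
  bit 3 = 0: r = r^2 mod 37 = 12^2 = 33
  bit 4 = 0: r = r^2 mod 37 = 33^2 = 16
  bit 5 = 1: r = r^2 * 9 mod 37 = 16^2 * 9 = 34*9 = 10
  -> s = B^a = 10

Answer: 10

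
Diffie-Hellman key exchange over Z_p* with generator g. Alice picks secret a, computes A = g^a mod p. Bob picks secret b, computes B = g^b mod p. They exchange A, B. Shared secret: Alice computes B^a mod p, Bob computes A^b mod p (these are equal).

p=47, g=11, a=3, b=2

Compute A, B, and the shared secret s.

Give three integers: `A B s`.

Answer: 15 27 37

Derivation:
A = 11^3 mod 47  (bits of 3 = 11)
  bit 0 = 1: r = r^2 * 11 mod 47 = 1^2 * 11 = 1*11 = 11
  bit 1 = 1: r = r^2 * 11 mod 47 = 11^2 * 11 = 27*11 = 15
  -> A = 15
B = 11^2 mod 47  (bits of 2 = 10)
  bit 0 = 1: r = r^2 * 11 mod 47 = 1^2 * 11 = 1*11 = 11
  bit 1 = 0: r = r^2 mod 47 = 11^2 = 27
  -> B = 27
s = B^a = 27^3 mod 47  (bits of 3 = 11)
  bit 0 = 1: r = r^2 * 27 mod 47 = 1^2 * 27 = 1*27 = 27
  bit 1 = 1: r = r^2 * 27 mod 47 = 27^2 * 27 = 24*27 = 37
  -> s = B^a = 37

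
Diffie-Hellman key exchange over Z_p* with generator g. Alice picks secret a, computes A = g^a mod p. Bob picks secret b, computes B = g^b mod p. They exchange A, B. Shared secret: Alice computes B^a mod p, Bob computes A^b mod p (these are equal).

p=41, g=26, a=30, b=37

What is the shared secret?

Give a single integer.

A = 26^30 mod 41  (bits of 30 = 11110)
  bit 0 = 1: r = r^2 * 26 mod 41 = 1^2 * 26 = 1*26 = 26
  bit 1 = 1: r = r^2 * 26 mod 41 = 26^2 * 26 = 20*26 = 28
  bit 2 = 1: r = r^2 * 26 mod 41 = 28^2 * 26 = 5*26 = 7
  bit 3 = 1: r = r^2 * 26 mod 41 = 7^2 * 26 = 8*26 = 3
  bit 4 = 0: r = r^2 mod 41 = 3^2 = 9
  -> A = 9
B = 26^37 mod 41  (bits of 37 = 100101)
  bit 0 = 1: r = r^2 * 26 mod 41 = 1^2 * 26 = 1*26 = 26
  bit 1 = 0: r = r^2 mod 41 = 26^2 = 20
  bit 2 = 0: r = r^2 mod 41 = 20^2 = 31
  bit 3 = 1: r = r^2 * 26 mod 41 = 31^2 * 26 = 18*26 = 17
  bit 4 = 0: r = r^2 mod 41 = 17^2 = 2
  bit 5 = 1: r = r^2 * 26 mod 41 = 2^2 * 26 = 4*26 = 22
  -> B = 22
s = B^a = 22^30 mod 41  (bits of 30 = 11110)
  bit 0 = 1: r = r^2 * 22 mod 41 = 1^2 * 22 = 1*22 = 22
  bit 1 = 1: r = r^2 * 22 mod 41 = 22^2 * 22 = 33*22 = 29
  bit 2 = 1: r = r^2 * 22 mod 41 = 29^2 * 22 = 21*22 = 11
  bit 3 = 1: r = r^2 * 22 mod 41 = 11^2 * 22 = 39*22 = 38
  bit 4 = 0: r = r^2 mod 41 = 38^2 = 9
  -> s = B^a = 9

Answer: 9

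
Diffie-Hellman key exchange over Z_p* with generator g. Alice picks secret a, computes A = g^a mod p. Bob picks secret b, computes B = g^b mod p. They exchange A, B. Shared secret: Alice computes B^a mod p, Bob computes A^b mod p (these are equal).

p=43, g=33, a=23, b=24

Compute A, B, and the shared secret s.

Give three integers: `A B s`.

A = 33^23 mod 43  (bits of 23 = 10111)
  bit 0 = 1: r = r^2 * 33 mod 43 = 1^2 * 33 = 1*33 = 33
  bit 1 = 0: r = r^2 mod 43 = 33^2 = 14
  bit 2 = 1: r = r^2 * 33 mod 43 = 14^2 * 33 = 24*33 = 18
  bit 3 = 1: r = r^2 * 33 mod 43 = 18^2 * 33 = 23*33 = 28
  bit 4 = 1: r = r^2 * 33 mod 43 = 28^2 * 33 = 10*33 = 29
  -> A = 29
B = 33^24 mod 43  (bits of 24 = 11000)
  bit 0 = 1: r = r^2 * 33 mod 43 = 1^2 * 33 = 1*33 = 33
  bit 1 = 1: r = r^2 * 33 mod 43 = 33^2 * 33 = 14*33 = 32
  bit 2 = 0: r = r^2 mod 43 = 32^2 = 35
  bit 3 = 0: r = r^2 mod 43 = 35^2 = 21
  bit 4 = 0: r = r^2 mod 43 = 21^2 = 11
  -> B = 11
s = B^a = 11^23 mod 43  (bits of 23 = 10111)
  bit 0 = 1: r = r^2 * 11 mod 43 = 1^2 * 11 = 1*11 = 11
  bit 1 = 0: r = r^2 mod 43 = 11^2 = 35
  bit 2 = 1: r = r^2 * 11 mod 43 = 35^2 * 11 = 21*11 = 16
  bit 3 = 1: r = r^2 * 11 mod 43 = 16^2 * 11 = 41*11 = 21
  bit 4 = 1: r = r^2 * 11 mod 43 = 21^2 * 11 = 11*11 = 35
  -> s = B^a = 35

Answer: 29 11 35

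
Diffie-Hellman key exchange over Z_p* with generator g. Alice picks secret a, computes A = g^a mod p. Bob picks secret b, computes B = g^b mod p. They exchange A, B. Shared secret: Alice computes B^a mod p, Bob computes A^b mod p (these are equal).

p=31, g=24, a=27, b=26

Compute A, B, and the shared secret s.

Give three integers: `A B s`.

Answer: 15 20 16

Derivation:
A = 24^27 mod 31  (bits of 27 = 11011)
  bit 0 = 1: r = r^2 * 24 mod 31 = 1^2 * 24 = 1*24 = 24
  bit 1 = 1: r = r^2 * 24 mod 31 = 24^2 * 24 = 18*24 = 29
  bit 2 = 0: r = r^2 mod 31 = 29^2 = 4
  bit 3 = 1: r = r^2 * 24 mod 31 = 4^2 * 24 = 16*24 = 12
  bit 4 = 1: r = r^2 * 24 mod 31 = 12^2 * 24 = 20*24 = 15
  -> A = 15
B = 24^26 mod 31  (bits of 26 = 11010)
  bit 0 = 1: r = r^2 * 24 mod 31 = 1^2 * 24 = 1*24 = 24
  bit 1 = 1: r = r^2 * 24 mod 31 = 24^2 * 24 = 18*24 = 29
  bit 2 = 0: r = r^2 mod 31 = 29^2 = 4
  bit 3 = 1: r = r^2 * 24 mod 31 = 4^2 * 24 = 16*24 = 12
  bit 4 = 0: r = r^2 mod 31 = 12^2 = 20
  -> B = 20
s = B^a = 20^27 mod 31  (bits of 27 = 11011)
  bit 0 = 1: r = r^2 * 20 mod 31 = 1^2 * 20 = 1*20 = 20
  bit 1 = 1: r = r^2 * 20 mod 31 = 20^2 * 20 = 28*20 = 2
  bit 2 = 0: r = r^2 mod 31 = 2^2 = 4
  bit 3 = 1: r = r^2 * 20 mod 31 = 4^2 * 20 = 16*20 = 10
  bit 4 = 1: r = r^2 * 20 mod 31 = 10^2 * 20 = 7*20 = 16
  -> s = B^a = 16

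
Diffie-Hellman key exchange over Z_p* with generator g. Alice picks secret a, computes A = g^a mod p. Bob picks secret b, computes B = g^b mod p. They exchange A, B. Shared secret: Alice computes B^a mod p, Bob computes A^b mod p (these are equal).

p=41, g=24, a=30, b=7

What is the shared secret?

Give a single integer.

Answer: 32

Derivation:
A = 24^30 mod 41  (bits of 30 = 11110)
  bit 0 = 1: r = r^2 * 24 mod 41 = 1^2 * 24 = 1*24 = 24
  bit 1 = 1: r = r^2 * 24 mod 41 = 24^2 * 24 = 2*24 = 7
  bit 2 = 1: r = r^2 * 24 mod 41 = 7^2 * 24 = 8*24 = 28
  bit 3 = 1: r = r^2 * 24 mod 41 = 28^2 * 24 = 5*24 = 38
  bit 4 = 0: r = r^2 mod 41 = 38^2 = 9
  -> A = 9
B = 24^7 mod 41  (bits of 7 = 111)
  bit 0 = 1: r = r^2 * 24 mod 41 = 1^2 * 24 = 1*24 = 24
  bit 1 = 1: r = r^2 * 24 mod 41 = 24^2 * 24 = 2*24 = 7
  bit 2 = 1: r = r^2 * 24 mod 41 = 7^2 * 24 = 8*24 = 28
  -> B = 28
s = B^a = 28^30 mod 41  (bits of 30 = 11110)
  bit 0 = 1: r = r^2 * 28 mod 41 = 1^2 * 28 = 1*28 = 28
  bit 1 = 1: r = r^2 * 28 mod 41 = 28^2 * 28 = 5*28 = 17
  bit 2 = 1: r = r^2 * 28 mod 41 = 17^2 * 28 = 2*28 = 15
  bit 3 = 1: r = r^2 * 28 mod 41 = 15^2 * 28 = 20*28 = 27
  bit 4 = 0: r = r^2 mod 41 = 27^2 = 32
  -> s = B^a = 32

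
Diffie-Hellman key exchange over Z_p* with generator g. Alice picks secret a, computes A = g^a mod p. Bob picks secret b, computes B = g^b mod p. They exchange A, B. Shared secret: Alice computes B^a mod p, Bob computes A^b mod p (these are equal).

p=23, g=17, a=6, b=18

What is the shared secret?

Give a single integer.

Answer: 16

Derivation:
A = 17^6 mod 23  (bits of 6 = 110)
  bit 0 = 1: r = r^2 * 17 mod 23 = 1^2 * 17 = 1*17 = 17
  bit 1 = 1: r = r^2 * 17 mod 23 = 17^2 * 17 = 13*17 = 14
  bit 2 = 0: r = r^2 mod 23 = 14^2 = 12
  -> A = 12
B = 17^18 mod 23  (bits of 18 = 10010)
  bit 0 = 1: r = r^2 * 17 mod 23 = 1^2 * 17 = 1*17 = 17
  bit 1 = 0: r = r^2 mod 23 = 17^2 = 13
  bit 2 = 0: r = r^2 mod 23 = 13^2 = 8
  bit 3 = 1: r = r^2 * 17 mod 23 = 8^2 * 17 = 18*17 = 7
  bit 4 = 0: r = r^2 mod 23 = 7^2 = 3
  -> B = 3
s = B^a = 3^6 mod 23  (bits of 6 = 110)
  bit 0 = 1: r = r^2 * 3 mod 23 = 1^2 * 3 = 1*3 = 3
  bit 1 = 1: r = r^2 * 3 mod 23 = 3^2 * 3 = 9*3 = 4
  bit 2 = 0: r = r^2 mod 23 = 4^2 = 16
  -> s = B^a = 16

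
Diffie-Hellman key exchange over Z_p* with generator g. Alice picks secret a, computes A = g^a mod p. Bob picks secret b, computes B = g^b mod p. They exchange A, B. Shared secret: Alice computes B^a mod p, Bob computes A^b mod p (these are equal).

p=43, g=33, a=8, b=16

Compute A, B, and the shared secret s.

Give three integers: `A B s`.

A = 33^8 mod 43  (bits of 8 = 1000)
  bit 0 = 1: r = r^2 * 33 mod 43 = 1^2 * 33 = 1*33 = 33
  bit 1 = 0: r = r^2 mod 43 = 33^2 = 14
  bit 2 = 0: r = r^2 mod 43 = 14^2 = 24
  bit 3 = 0: r = r^2 mod 43 = 24^2 = 17
  -> A = 17
B = 33^16 mod 43  (bits of 16 = 10000)
  bit 0 = 1: r = r^2 * 33 mod 43 = 1^2 * 33 = 1*33 = 33
  bit 1 = 0: r = r^2 mod 43 = 33^2 = 14
  bit 2 = 0: r = r^2 mod 43 = 14^2 = 24
  bit 3 = 0: r = r^2 mod 43 = 24^2 = 17
  bit 4 = 0: r = r^2 mod 43 = 17^2 = 31
  -> B = 31
s = B^a = 31^8 mod 43  (bits of 8 = 1000)
  bit 0 = 1: r = r^2 * 31 mod 43 = 1^2 * 31 = 1*31 = 31
  bit 1 = 0: r = r^2 mod 43 = 31^2 = 15
  bit 2 = 0: r = r^2 mod 43 = 15^2 = 10
  bit 3 = 0: r = r^2 mod 43 = 10^2 = 14
  -> s = B^a = 14

Answer: 17 31 14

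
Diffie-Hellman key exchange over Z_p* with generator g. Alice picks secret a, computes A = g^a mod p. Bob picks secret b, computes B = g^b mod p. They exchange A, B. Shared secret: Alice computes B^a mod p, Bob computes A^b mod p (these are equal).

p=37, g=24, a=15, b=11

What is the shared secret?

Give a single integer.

A = 24^15 mod 37  (bits of 15 = 1111)
  bit 0 = 1: r = r^2 * 24 mod 37 = 1^2 * 24 = 1*24 = 24
  bit 1 = 1: r = r^2 * 24 mod 37 = 24^2 * 24 = 21*24 = 23
  bit 2 = 1: r = r^2 * 24 mod 37 = 23^2 * 24 = 11*24 = 5
  bit 3 = 1: r = r^2 * 24 mod 37 = 5^2 * 24 = 25*24 = 8
  -> A = 8
B = 24^11 mod 37  (bits of 11 = 1011)
  bit 0 = 1: r = r^2 * 24 mod 37 = 1^2 * 24 = 1*24 = 24
  bit 1 = 0: r = r^2 mod 37 = 24^2 = 21
  bit 2 = 1: r = r^2 * 24 mod 37 = 21^2 * 24 = 34*24 = 2
  bit 3 = 1: r = r^2 * 24 mod 37 = 2^2 * 24 = 4*24 = 22
  -> B = 22
s = B^a = 22^15 mod 37  (bits of 15 = 1111)
  bit 0 = 1: r = r^2 * 22 mod 37 = 1^2 * 22 = 1*22 = 22
  bit 1 = 1: r = r^2 * 22 mod 37 = 22^2 * 22 = 3*22 = 29
  bit 2 = 1: r = r^2 * 22 mod 37 = 29^2 * 22 = 27*22 = 2
  bit 3 = 1: r = r^2 * 22 mod 37 = 2^2 * 22 = 4*22 = 14
  -> s = B^a = 14

Answer: 14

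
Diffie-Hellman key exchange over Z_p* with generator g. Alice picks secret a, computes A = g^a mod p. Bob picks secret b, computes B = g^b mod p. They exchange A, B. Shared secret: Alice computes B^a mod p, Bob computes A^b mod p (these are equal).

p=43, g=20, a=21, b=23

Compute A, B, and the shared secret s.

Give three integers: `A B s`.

A = 20^21 mod 43  (bits of 21 = 10101)
  bit 0 = 1: r = r^2 * 20 mod 43 = 1^2 * 20 = 1*20 = 20
  bit 1 = 0: r = r^2 mod 43 = 20^2 = 13
  bit 2 = 1: r = r^2 * 20 mod 43 = 13^2 * 20 = 40*20 = 26
  bit 3 = 0: r = r^2 mod 43 = 26^2 = 31
  bit 4 = 1: r = r^2 * 20 mod 43 = 31^2 * 20 = 15*20 = 42
  -> A = 42
B = 20^23 mod 43  (bits of 23 = 10111)
  bit 0 = 1: r = r^2 * 20 mod 43 = 1^2 * 20 = 1*20 = 20
  bit 1 = 0: r = r^2 mod 43 = 20^2 = 13
  bit 2 = 1: r = r^2 * 20 mod 43 = 13^2 * 20 = 40*20 = 26
  bit 3 = 1: r = r^2 * 20 mod 43 = 26^2 * 20 = 31*20 = 18
  bit 4 = 1: r = r^2 * 20 mod 43 = 18^2 * 20 = 23*20 = 30
  -> B = 30
s = B^a = 30^21 mod 43  (bits of 21 = 10101)
  bit 0 = 1: r = r^2 * 30 mod 43 = 1^2 * 30 = 1*30 = 30
  bit 1 = 0: r = r^2 mod 43 = 30^2 = 40
  bit 2 = 1: r = r^2 * 30 mod 43 = 40^2 * 30 = 9*30 = 12
  bit 3 = 0: r = r^2 mod 43 = 12^2 = 15
  bit 4 = 1: r = r^2 * 30 mod 43 = 15^2 * 30 = 10*30 = 42
  -> s = B^a = 42

Answer: 42 30 42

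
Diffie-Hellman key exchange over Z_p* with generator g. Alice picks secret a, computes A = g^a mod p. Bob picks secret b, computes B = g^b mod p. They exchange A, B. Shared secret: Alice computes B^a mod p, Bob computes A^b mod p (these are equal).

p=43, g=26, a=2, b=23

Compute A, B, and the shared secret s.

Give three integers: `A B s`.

A = 26^2 mod 43  (bits of 2 = 10)
  bit 0 = 1: r = r^2 * 26 mod 43 = 1^2 * 26 = 1*26 = 26
  bit 1 = 0: r = r^2 mod 43 = 26^2 = 31
  -> A = 31
B = 26^23 mod 43  (bits of 23 = 10111)
  bit 0 = 1: r = r^2 * 26 mod 43 = 1^2 * 26 = 1*26 = 26
  bit 1 = 0: r = r^2 mod 43 = 26^2 = 31
  bit 2 = 1: r = r^2 * 26 mod 43 = 31^2 * 26 = 15*26 = 3
  bit 3 = 1: r = r^2 * 26 mod 43 = 3^2 * 26 = 9*26 = 19
  bit 4 = 1: r = r^2 * 26 mod 43 = 19^2 * 26 = 17*26 = 12
  -> B = 12
s = B^a = 12^2 mod 43  (bits of 2 = 10)
  bit 0 = 1: r = r^2 * 12 mod 43 = 1^2 * 12 = 1*12 = 12
  bit 1 = 0: r = r^2 mod 43 = 12^2 = 15
  -> s = B^a = 15

Answer: 31 12 15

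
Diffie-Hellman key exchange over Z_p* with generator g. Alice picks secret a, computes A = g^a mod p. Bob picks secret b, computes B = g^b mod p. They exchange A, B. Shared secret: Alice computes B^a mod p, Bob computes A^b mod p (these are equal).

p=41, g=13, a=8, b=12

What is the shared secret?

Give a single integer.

A = 13^8 mod 41  (bits of 8 = 1000)
  bit 0 = 1: r = r^2 * 13 mod 41 = 1^2 * 13 = 1*13 = 13
  bit 1 = 0: r = r^2 mod 41 = 13^2 = 5
  bit 2 = 0: r = r^2 mod 41 = 5^2 = 25
  bit 3 = 0: r = r^2 mod 41 = 25^2 = 10
  -> A = 10
B = 13^12 mod 41  (bits of 12 = 1100)
  bit 0 = 1: r = r^2 * 13 mod 41 = 1^2 * 13 = 1*13 = 13
  bit 1 = 1: r = r^2 * 13 mod 41 = 13^2 * 13 = 5*13 = 24
  bit 2 = 0: r = r^2 mod 41 = 24^2 = 2
  bit 3 = 0: r = r^2 mod 41 = 2^2 = 4
  -> B = 4
s = B^a = 4^8 mod 41  (bits of 8 = 1000)
  bit 0 = 1: r = r^2 * 4 mod 41 = 1^2 * 4 = 1*4 = 4
  bit 1 = 0: r = r^2 mod 41 = 4^2 = 16
  bit 2 = 0: r = r^2 mod 41 = 16^2 = 10
  bit 3 = 0: r = r^2 mod 41 = 10^2 = 18
  -> s = B^a = 18

Answer: 18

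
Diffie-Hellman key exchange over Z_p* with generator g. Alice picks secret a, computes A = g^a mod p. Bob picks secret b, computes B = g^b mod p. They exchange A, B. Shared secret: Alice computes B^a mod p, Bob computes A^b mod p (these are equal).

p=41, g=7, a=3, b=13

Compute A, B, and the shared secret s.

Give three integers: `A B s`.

Answer: 15 12 6

Derivation:
A = 7^3 mod 41  (bits of 3 = 11)
  bit 0 = 1: r = r^2 * 7 mod 41 = 1^2 * 7 = 1*7 = 7
  bit 1 = 1: r = r^2 * 7 mod 41 = 7^2 * 7 = 8*7 = 15
  -> A = 15
B = 7^13 mod 41  (bits of 13 = 1101)
  bit 0 = 1: r = r^2 * 7 mod 41 = 1^2 * 7 = 1*7 = 7
  bit 1 = 1: r = r^2 * 7 mod 41 = 7^2 * 7 = 8*7 = 15
  bit 2 = 0: r = r^2 mod 41 = 15^2 = 20
  bit 3 = 1: r = r^2 * 7 mod 41 = 20^2 * 7 = 31*7 = 12
  -> B = 12
s = B^a = 12^3 mod 41  (bits of 3 = 11)
  bit 0 = 1: r = r^2 * 12 mod 41 = 1^2 * 12 = 1*12 = 12
  bit 1 = 1: r = r^2 * 12 mod 41 = 12^2 * 12 = 21*12 = 6
  -> s = B^a = 6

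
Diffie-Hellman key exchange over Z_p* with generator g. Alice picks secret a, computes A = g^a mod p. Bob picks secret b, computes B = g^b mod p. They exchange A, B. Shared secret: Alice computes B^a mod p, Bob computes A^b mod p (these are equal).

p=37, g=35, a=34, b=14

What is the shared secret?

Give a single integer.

Answer: 34

Derivation:
A = 35^34 mod 37  (bits of 34 = 100010)
  bit 0 = 1: r = r^2 * 35 mod 37 = 1^2 * 35 = 1*35 = 35
  bit 1 = 0: r = r^2 mod 37 = 35^2 = 4
  bit 2 = 0: r = r^2 mod 37 = 4^2 = 16
  bit 3 = 0: r = r^2 mod 37 = 16^2 = 34
  bit 4 = 1: r = r^2 * 35 mod 37 = 34^2 * 35 = 9*35 = 19
  bit 5 = 0: r = r^2 mod 37 = 19^2 = 28
  -> A = 28
B = 35^14 mod 37  (bits of 14 = 1110)
  bit 0 = 1: r = r^2 * 35 mod 37 = 1^2 * 35 = 1*35 = 35
  bit 1 = 1: r = r^2 * 35 mod 37 = 35^2 * 35 = 4*35 = 29
  bit 2 = 1: r = r^2 * 35 mod 37 = 29^2 * 35 = 27*35 = 20
  bit 3 = 0: r = r^2 mod 37 = 20^2 = 30
  -> B = 30
s = B^a = 30^34 mod 37  (bits of 34 = 100010)
  bit 0 = 1: r = r^2 * 30 mod 37 = 1^2 * 30 = 1*30 = 30
  bit 1 = 0: r = r^2 mod 37 = 30^2 = 12
  bit 2 = 0: r = r^2 mod 37 = 12^2 = 33
  bit 3 = 0: r = r^2 mod 37 = 33^2 = 16
  bit 4 = 1: r = r^2 * 30 mod 37 = 16^2 * 30 = 34*30 = 21
  bit 5 = 0: r = r^2 mod 37 = 21^2 = 34
  -> s = B^a = 34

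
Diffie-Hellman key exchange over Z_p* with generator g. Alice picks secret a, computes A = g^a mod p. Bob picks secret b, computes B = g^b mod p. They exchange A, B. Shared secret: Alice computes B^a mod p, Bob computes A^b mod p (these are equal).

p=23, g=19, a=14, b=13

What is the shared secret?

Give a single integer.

A = 19^14 mod 23  (bits of 14 = 1110)
  bit 0 = 1: r = r^2 * 19 mod 23 = 1^2 * 19 = 1*19 = 19
  bit 1 = 1: r = r^2 * 19 mod 23 = 19^2 * 19 = 16*19 = 5
  bit 2 = 1: r = r^2 * 19 mod 23 = 5^2 * 19 = 2*19 = 15
  bit 3 = 0: r = r^2 mod 23 = 15^2 = 18
  -> A = 18
B = 19^13 mod 23  (bits of 13 = 1101)
  bit 0 = 1: r = r^2 * 19 mod 23 = 1^2 * 19 = 1*19 = 19
  bit 1 = 1: r = r^2 * 19 mod 23 = 19^2 * 19 = 16*19 = 5
  bit 2 = 0: r = r^2 mod 23 = 5^2 = 2
  bit 3 = 1: r = r^2 * 19 mod 23 = 2^2 * 19 = 4*19 = 7
  -> B = 7
s = B^a = 7^14 mod 23  (bits of 14 = 1110)
  bit 0 = 1: r = r^2 * 7 mod 23 = 1^2 * 7 = 1*7 = 7
  bit 1 = 1: r = r^2 * 7 mod 23 = 7^2 * 7 = 3*7 = 21
  bit 2 = 1: r = r^2 * 7 mod 23 = 21^2 * 7 = 4*7 = 5
  bit 3 = 0: r = r^2 mod 23 = 5^2 = 2
  -> s = B^a = 2

Answer: 2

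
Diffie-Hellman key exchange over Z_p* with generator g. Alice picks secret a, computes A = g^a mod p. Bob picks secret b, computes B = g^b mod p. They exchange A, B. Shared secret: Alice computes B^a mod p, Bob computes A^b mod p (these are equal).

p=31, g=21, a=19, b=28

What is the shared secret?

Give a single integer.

Answer: 20

Derivation:
A = 21^19 mod 31  (bits of 19 = 10011)
  bit 0 = 1: r = r^2 * 21 mod 31 = 1^2 * 21 = 1*21 = 21
  bit 1 = 0: r = r^2 mod 31 = 21^2 = 7
  bit 2 = 0: r = r^2 mod 31 = 7^2 = 18
  bit 3 = 1: r = r^2 * 21 mod 31 = 18^2 * 21 = 14*21 = 15
  bit 4 = 1: r = r^2 * 21 mod 31 = 15^2 * 21 = 8*21 = 13
  -> A = 13
B = 21^28 mod 31  (bits of 28 = 11100)
  bit 0 = 1: r = r^2 * 21 mod 31 = 1^2 * 21 = 1*21 = 21
  bit 1 = 1: r = r^2 * 21 mod 31 = 21^2 * 21 = 7*21 = 23
  bit 2 = 1: r = r^2 * 21 mod 31 = 23^2 * 21 = 2*21 = 11
  bit 3 = 0: r = r^2 mod 31 = 11^2 = 28
  bit 4 = 0: r = r^2 mod 31 = 28^2 = 9
  -> B = 9
s = B^a = 9^19 mod 31  (bits of 19 = 10011)
  bit 0 = 1: r = r^2 * 9 mod 31 = 1^2 * 9 = 1*9 = 9
  bit 1 = 0: r = r^2 mod 31 = 9^2 = 19
  bit 2 = 0: r = r^2 mod 31 = 19^2 = 20
  bit 3 = 1: r = r^2 * 9 mod 31 = 20^2 * 9 = 28*9 = 4
  bit 4 = 1: r = r^2 * 9 mod 31 = 4^2 * 9 = 16*9 = 20
  -> s = B^a = 20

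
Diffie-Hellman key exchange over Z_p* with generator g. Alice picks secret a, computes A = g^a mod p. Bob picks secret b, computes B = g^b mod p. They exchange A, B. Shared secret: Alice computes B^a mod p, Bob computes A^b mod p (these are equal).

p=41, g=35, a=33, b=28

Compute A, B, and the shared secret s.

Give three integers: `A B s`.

Answer: 24 31 25

Derivation:
A = 35^33 mod 41  (bits of 33 = 100001)
  bit 0 = 1: r = r^2 * 35 mod 41 = 1^2 * 35 = 1*35 = 35
  bit 1 = 0: r = r^2 mod 41 = 35^2 = 36
  bit 2 = 0: r = r^2 mod 41 = 36^2 = 25
  bit 3 = 0: r = r^2 mod 41 = 25^2 = 10
  bit 4 = 0: r = r^2 mod 41 = 10^2 = 18
  bit 5 = 1: r = r^2 * 35 mod 41 = 18^2 * 35 = 37*35 = 24
  -> A = 24
B = 35^28 mod 41  (bits of 28 = 11100)
  bit 0 = 1: r = r^2 * 35 mod 41 = 1^2 * 35 = 1*35 = 35
  bit 1 = 1: r = r^2 * 35 mod 41 = 35^2 * 35 = 36*35 = 30
  bit 2 = 1: r = r^2 * 35 mod 41 = 30^2 * 35 = 39*35 = 12
  bit 3 = 0: r = r^2 mod 41 = 12^2 = 21
  bit 4 = 0: r = r^2 mod 41 = 21^2 = 31
  -> B = 31
s = B^a = 31^33 mod 41  (bits of 33 = 100001)
  bit 0 = 1: r = r^2 * 31 mod 41 = 1^2 * 31 = 1*31 = 31
  bit 1 = 0: r = r^2 mod 41 = 31^2 = 18
  bit 2 = 0: r = r^2 mod 41 = 18^2 = 37
  bit 3 = 0: r = r^2 mod 41 = 37^2 = 16
  bit 4 = 0: r = r^2 mod 41 = 16^2 = 10
  bit 5 = 1: r = r^2 * 31 mod 41 = 10^2 * 31 = 18*31 = 25
  -> s = B^a = 25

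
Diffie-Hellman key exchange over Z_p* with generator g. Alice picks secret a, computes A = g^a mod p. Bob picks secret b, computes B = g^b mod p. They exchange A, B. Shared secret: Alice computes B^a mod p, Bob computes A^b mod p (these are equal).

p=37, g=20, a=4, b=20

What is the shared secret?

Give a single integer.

A = 20^4 mod 37  (bits of 4 = 100)
  bit 0 = 1: r = r^2 * 20 mod 37 = 1^2 * 20 = 1*20 = 20
  bit 1 = 0: r = r^2 mod 37 = 20^2 = 30
  bit 2 = 0: r = r^2 mod 37 = 30^2 = 12
  -> A = 12
B = 20^20 mod 37  (bits of 20 = 10100)
  bit 0 = 1: r = r^2 * 20 mod 37 = 1^2 * 20 = 1*20 = 20
  bit 1 = 0: r = r^2 mod 37 = 20^2 = 30
  bit 2 = 1: r = r^2 * 20 mod 37 = 30^2 * 20 = 12*20 = 18
  bit 3 = 0: r = r^2 mod 37 = 18^2 = 28
  bit 4 = 0: r = r^2 mod 37 = 28^2 = 7
  -> B = 7
s = B^a = 7^4 mod 37  (bits of 4 = 100)
  bit 0 = 1: r = r^2 * 7 mod 37 = 1^2 * 7 = 1*7 = 7
  bit 1 = 0: r = r^2 mod 37 = 7^2 = 12
  bit 2 = 0: r = r^2 mod 37 = 12^2 = 33
  -> s = B^a = 33

Answer: 33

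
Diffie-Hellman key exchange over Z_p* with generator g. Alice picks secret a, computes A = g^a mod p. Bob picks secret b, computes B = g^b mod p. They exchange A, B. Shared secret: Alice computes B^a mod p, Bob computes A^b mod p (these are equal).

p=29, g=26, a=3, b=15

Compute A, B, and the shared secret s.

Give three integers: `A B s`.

Answer: 2 3 27

Derivation:
A = 26^3 mod 29  (bits of 3 = 11)
  bit 0 = 1: r = r^2 * 26 mod 29 = 1^2 * 26 = 1*26 = 26
  bit 1 = 1: r = r^2 * 26 mod 29 = 26^2 * 26 = 9*26 = 2
  -> A = 2
B = 26^15 mod 29  (bits of 15 = 1111)
  bit 0 = 1: r = r^2 * 26 mod 29 = 1^2 * 26 = 1*26 = 26
  bit 1 = 1: r = r^2 * 26 mod 29 = 26^2 * 26 = 9*26 = 2
  bit 2 = 1: r = r^2 * 26 mod 29 = 2^2 * 26 = 4*26 = 17
  bit 3 = 1: r = r^2 * 26 mod 29 = 17^2 * 26 = 28*26 = 3
  -> B = 3
s = B^a = 3^3 mod 29  (bits of 3 = 11)
  bit 0 = 1: r = r^2 * 3 mod 29 = 1^2 * 3 = 1*3 = 3
  bit 1 = 1: r = r^2 * 3 mod 29 = 3^2 * 3 = 9*3 = 27
  -> s = B^a = 27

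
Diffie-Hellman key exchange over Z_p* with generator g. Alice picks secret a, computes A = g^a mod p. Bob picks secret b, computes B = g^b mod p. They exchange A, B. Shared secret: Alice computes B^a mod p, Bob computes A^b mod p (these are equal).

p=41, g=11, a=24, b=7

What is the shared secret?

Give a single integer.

A = 11^24 mod 41  (bits of 24 = 11000)
  bit 0 = 1: r = r^2 * 11 mod 41 = 1^2 * 11 = 1*11 = 11
  bit 1 = 1: r = r^2 * 11 mod 41 = 11^2 * 11 = 39*11 = 19
  bit 2 = 0: r = r^2 mod 41 = 19^2 = 33
  bit 3 = 0: r = r^2 mod 41 = 33^2 = 23
  bit 4 = 0: r = r^2 mod 41 = 23^2 = 37
  -> A = 37
B = 11^7 mod 41  (bits of 7 = 111)
  bit 0 = 1: r = r^2 * 11 mod 41 = 1^2 * 11 = 1*11 = 11
  bit 1 = 1: r = r^2 * 11 mod 41 = 11^2 * 11 = 39*11 = 19
  bit 2 = 1: r = r^2 * 11 mod 41 = 19^2 * 11 = 33*11 = 35
  -> B = 35
s = B^a = 35^24 mod 41  (bits of 24 = 11000)
  bit 0 = 1: r = r^2 * 35 mod 41 = 1^2 * 35 = 1*35 = 35
  bit 1 = 1: r = r^2 * 35 mod 41 = 35^2 * 35 = 36*35 = 30
  bit 2 = 0: r = r^2 mod 41 = 30^2 = 39
  bit 3 = 0: r = r^2 mod 41 = 39^2 = 4
  bit 4 = 0: r = r^2 mod 41 = 4^2 = 16
  -> s = B^a = 16

Answer: 16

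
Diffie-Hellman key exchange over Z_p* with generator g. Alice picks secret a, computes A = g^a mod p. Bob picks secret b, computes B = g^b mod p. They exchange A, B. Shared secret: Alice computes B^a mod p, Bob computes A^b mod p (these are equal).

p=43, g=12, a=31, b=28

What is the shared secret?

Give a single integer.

A = 12^31 mod 43  (bits of 31 = 11111)
  bit 0 = 1: r = r^2 * 12 mod 43 = 1^2 * 12 = 1*12 = 12
  bit 1 = 1: r = r^2 * 12 mod 43 = 12^2 * 12 = 15*12 = 8
  bit 2 = 1: r = r^2 * 12 mod 43 = 8^2 * 12 = 21*12 = 37
  bit 3 = 1: r = r^2 * 12 mod 43 = 37^2 * 12 = 36*12 = 2
  bit 4 = 1: r = r^2 * 12 mod 43 = 2^2 * 12 = 4*12 = 5
  -> A = 5
B = 12^28 mod 43  (bits of 28 = 11100)
  bit 0 = 1: r = r^2 * 12 mod 43 = 1^2 * 12 = 1*12 = 12
  bit 1 = 1: r = r^2 * 12 mod 43 = 12^2 * 12 = 15*12 = 8
  bit 2 = 1: r = r^2 * 12 mod 43 = 8^2 * 12 = 21*12 = 37
  bit 3 = 0: r = r^2 mod 43 = 37^2 = 36
  bit 4 = 0: r = r^2 mod 43 = 36^2 = 6
  -> B = 6
s = B^a = 6^31 mod 43  (bits of 31 = 11111)
  bit 0 = 1: r = r^2 * 6 mod 43 = 1^2 * 6 = 1*6 = 6
  bit 1 = 1: r = r^2 * 6 mod 43 = 6^2 * 6 = 36*6 = 1
  bit 2 = 1: r = r^2 * 6 mod 43 = 1^2 * 6 = 1*6 = 6
  bit 3 = 1: r = r^2 * 6 mod 43 = 6^2 * 6 = 36*6 = 1
  bit 4 = 1: r = r^2 * 6 mod 43 = 1^2 * 6 = 1*6 = 6
  -> s = B^a = 6

Answer: 6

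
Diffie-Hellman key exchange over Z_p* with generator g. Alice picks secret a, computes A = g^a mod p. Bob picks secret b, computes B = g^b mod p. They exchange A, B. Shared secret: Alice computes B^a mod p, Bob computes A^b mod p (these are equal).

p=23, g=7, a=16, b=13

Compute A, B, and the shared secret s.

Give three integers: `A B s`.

Answer: 6 20 13

Derivation:
A = 7^16 mod 23  (bits of 16 = 10000)
  bit 0 = 1: r = r^2 * 7 mod 23 = 1^2 * 7 = 1*7 = 7
  bit 1 = 0: r = r^2 mod 23 = 7^2 = 3
  bit 2 = 0: r = r^2 mod 23 = 3^2 = 9
  bit 3 = 0: r = r^2 mod 23 = 9^2 = 12
  bit 4 = 0: r = r^2 mod 23 = 12^2 = 6
  -> A = 6
B = 7^13 mod 23  (bits of 13 = 1101)
  bit 0 = 1: r = r^2 * 7 mod 23 = 1^2 * 7 = 1*7 = 7
  bit 1 = 1: r = r^2 * 7 mod 23 = 7^2 * 7 = 3*7 = 21
  bit 2 = 0: r = r^2 mod 23 = 21^2 = 4
  bit 3 = 1: r = r^2 * 7 mod 23 = 4^2 * 7 = 16*7 = 20
  -> B = 20
s = B^a = 20^16 mod 23  (bits of 16 = 10000)
  bit 0 = 1: r = r^2 * 20 mod 23 = 1^2 * 20 = 1*20 = 20
  bit 1 = 0: r = r^2 mod 23 = 20^2 = 9
  bit 2 = 0: r = r^2 mod 23 = 9^2 = 12
  bit 3 = 0: r = r^2 mod 23 = 12^2 = 6
  bit 4 = 0: r = r^2 mod 23 = 6^2 = 13
  -> s = B^a = 13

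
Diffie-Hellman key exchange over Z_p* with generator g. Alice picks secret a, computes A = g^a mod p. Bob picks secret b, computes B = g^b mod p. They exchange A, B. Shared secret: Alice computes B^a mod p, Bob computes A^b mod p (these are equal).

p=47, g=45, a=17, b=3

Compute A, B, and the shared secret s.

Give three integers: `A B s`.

A = 45^17 mod 47  (bits of 17 = 10001)
  bit 0 = 1: r = r^2 * 45 mod 47 = 1^2 * 45 = 1*45 = 45
  bit 1 = 0: r = r^2 mod 47 = 45^2 = 4
  bit 2 = 0: r = r^2 mod 47 = 4^2 = 16
  bit 3 = 0: r = r^2 mod 47 = 16^2 = 21
  bit 4 = 1: r = r^2 * 45 mod 47 = 21^2 * 45 = 18*45 = 11
  -> A = 11
B = 45^3 mod 47  (bits of 3 = 11)
  bit 0 = 1: r = r^2 * 45 mod 47 = 1^2 * 45 = 1*45 = 45
  bit 1 = 1: r = r^2 * 45 mod 47 = 45^2 * 45 = 4*45 = 39
  -> B = 39
s = B^a = 39^17 mod 47  (bits of 17 = 10001)
  bit 0 = 1: r = r^2 * 39 mod 47 = 1^2 * 39 = 1*39 = 39
  bit 1 = 0: r = r^2 mod 47 = 39^2 = 17
  bit 2 = 0: r = r^2 mod 47 = 17^2 = 7
  bit 3 = 0: r = r^2 mod 47 = 7^2 = 2
  bit 4 = 1: r = r^2 * 39 mod 47 = 2^2 * 39 = 4*39 = 15
  -> s = B^a = 15

Answer: 11 39 15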